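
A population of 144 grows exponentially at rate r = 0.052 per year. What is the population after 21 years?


r*t = 0.052 * 21 = 1.092
exp(1.092) = 2.98023
N = 144 * 2.98023 = 429.153 ≈ 429

429


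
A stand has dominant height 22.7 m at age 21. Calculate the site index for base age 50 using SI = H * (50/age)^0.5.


50/21 = 2.38095
(2.38095)^0.5 = 1.54303
SI = 22.7 * 1.54303 = 35.0268 ≈ 35.0 m

35.0 m


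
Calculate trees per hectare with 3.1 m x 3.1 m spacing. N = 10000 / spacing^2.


N = 10000 / 3.1^2 = 10000 / 9.61 = 1040.58 ≈ 1041 trees/ha

1041 trees/ha


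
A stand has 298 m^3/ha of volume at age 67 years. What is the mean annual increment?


MAI = 298 / 67 = 4.4478 ≈ 4.45 m^3/ha/yr

4.45 m^3/ha/yr


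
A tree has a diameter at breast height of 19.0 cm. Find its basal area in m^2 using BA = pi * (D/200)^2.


D/200 = 19.0/200 = 0.095 m
(D/200)^2 = 0.095^2 = 0.009025
BA = 3.141593 * 0.009025 = 0.0283529 ≈ 0.0284 m^2

0.0284 m^2


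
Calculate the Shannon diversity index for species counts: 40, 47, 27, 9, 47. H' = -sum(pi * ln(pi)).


Total N = 40 + 47 + 27 + 9 + 47 = 170
Per-species terms:
  p = 40/170 = 0.235294; ln(p) = -1.446919; p*ln(p) = 0.235294 * (-1.446919) = -0.340451
  p = 47/170 = 0.276471; ln(p) = -1.285649; p*ln(p) = 0.276471 * (-1.285649) = -0.355445
  p = 27/170 = 0.158824; ln(p) = -1.839959; p*ln(p) = 0.158824 * (-1.839959) = -0.292230
  p = 9/170 = 0.052941; ln(p) = -2.938577; p*ln(p) = 0.052941 * (-2.938577) = -0.155571
  p = 47/170 = 0.276471; ln(p) = -1.285649; p*ln(p) = 0.276471 * (-1.285649) = -0.355445
sum(p*ln(p)) = (-0.340451) + (-0.355445) + (-0.292230) + (-0.155571) + (-0.355445) = -1.499142
H' = -(-1.499142) = 1.499142 ≈ 1.4991

1.4991


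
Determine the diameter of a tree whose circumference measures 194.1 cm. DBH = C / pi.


DBH = C / pi = 194.1 / 3.141593 = 61.7839 ≈ 61.78 cm

61.78 cm


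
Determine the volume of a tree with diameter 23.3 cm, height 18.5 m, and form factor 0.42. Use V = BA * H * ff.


(D/200)^2 = (23.3/200)^2 = 0.1165^2 = 0.01357225
BA = 3.141593 * 0.01357225 = 0.0426385 m^2
V = 0.0426385 * 18.5 * 0.42 = 0.331301 ≈ 0.331 m^3

0.331 m^3


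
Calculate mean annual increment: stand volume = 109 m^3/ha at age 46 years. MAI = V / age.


MAI = 109 / 46 = 2.3696 ≈ 2.37 m^3/ha/yr

2.37 m^3/ha/yr


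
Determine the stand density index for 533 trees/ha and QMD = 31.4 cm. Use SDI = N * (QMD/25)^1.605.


QMD/25 = 31.4/25 = 1.256
(1.256)^1.605 = exp(1.605 * ln(1.256)) = exp(1.605 * 0.227932) = exp(0.365831) = 1.44171
SDI = 533 * 1.44171 = 768.431 ≈ 768

768


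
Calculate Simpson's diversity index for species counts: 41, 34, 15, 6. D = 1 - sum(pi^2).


Total N = 41 + 34 + 15 + 6 = 96
Per-species terms:
  p = 41/96 = 0.427083; p^2 = 0.427083^2 = 0.182400
  p = 34/96 = 0.354167; p^2 = 0.354167^2 = 0.125434
  p = 15/96 = 0.156250; p^2 = 0.156250^2 = 0.024414
  p = 6/96 = 0.062500; p^2 = 0.062500^2 = 0.003906
sum(p^2) = 0.182400 + 0.125434 + 0.024414 + 0.003906 = 0.336154
D = 1 - 0.336154 = 0.663846 ≈ 0.6638

0.6638


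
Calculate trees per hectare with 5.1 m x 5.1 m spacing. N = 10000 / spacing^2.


N = 10000 / 5.1^2 = 10000 / 26.01 = 384.468 ≈ 384 trees/ha

384 trees/ha


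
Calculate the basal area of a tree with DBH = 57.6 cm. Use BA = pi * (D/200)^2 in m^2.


D/200 = 57.6/200 = 0.288 m
(D/200)^2 = 0.288^2 = 0.082944
BA = 3.141593 * 0.082944 = 0.260576 ≈ 0.2606 m^2

0.2606 m^2


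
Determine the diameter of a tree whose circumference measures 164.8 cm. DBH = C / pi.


DBH = C / pi = 164.8 / 3.141593 = 52.4575 ≈ 52.46 cm

52.46 cm


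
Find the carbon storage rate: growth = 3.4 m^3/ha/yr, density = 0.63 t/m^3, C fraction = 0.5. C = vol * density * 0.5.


C = 3.4 * 0.63 * 0.5 = 1.071 ≈ 1.07 t C/ha/yr

1.07 t C/ha/yr


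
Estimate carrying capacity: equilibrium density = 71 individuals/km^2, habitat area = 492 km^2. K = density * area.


K = 71 * 492 = 34932 individuals

34932 individuals


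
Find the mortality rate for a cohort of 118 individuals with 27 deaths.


Mortality rate = 27 / 118 = 0.228814 ≈ 0.2288

0.2288


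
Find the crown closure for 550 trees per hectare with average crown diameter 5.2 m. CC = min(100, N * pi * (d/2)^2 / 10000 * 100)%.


(d/2)^2 = (5.2/2)^2 = 2.6^2 = 6.76
Crown area = 3.141593 * 6.76 = 21.2372 m^2
N * area / 10000 * 100 = 550 * 21.2372 / 10000 * 100 = 116.805
CC = min(100, 116.805) = 100%

100%


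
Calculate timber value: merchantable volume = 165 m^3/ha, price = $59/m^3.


Value = 165 * 59 = $9735/ha

$9735/ha


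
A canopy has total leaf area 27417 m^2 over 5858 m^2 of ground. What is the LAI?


LAI = 27417 / 5858 = 4.6803 ≈ 4.68

4.68


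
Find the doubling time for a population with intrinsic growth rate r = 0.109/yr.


td = ln(2) / 0.109 = 0.693147 / 0.109 = 6.35915 ≈ 6.4 years

6.4 years


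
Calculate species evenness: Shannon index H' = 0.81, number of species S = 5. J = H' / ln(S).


ln(5) = 1.60944
J = H' / ln(S) = 0.81 / 1.60944 = 0.503281 ≈ 0.5033

0.5033


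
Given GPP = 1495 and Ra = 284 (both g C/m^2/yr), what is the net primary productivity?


NPP = GPP - Ra = 1495 - 284 = 1211 g C/m^2/yr

1211 g C/m^2/yr


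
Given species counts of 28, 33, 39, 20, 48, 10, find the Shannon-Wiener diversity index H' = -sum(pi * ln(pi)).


Total N = 28 + 33 + 39 + 20 + 48 + 10 = 178
Per-species terms:
  p = 28/178 = 0.157303; ln(p) = -1.849581; p*ln(p) = 0.157303 * (-1.849581) = -0.290945
  p = 33/178 = 0.185393; ln(p) = -1.685277; p*ln(p) = 0.185393 * (-1.685277) = -0.312439
  p = 39/178 = 0.219101; ln(p) = -1.518222; p*ln(p) = 0.219101 * (-1.518222) = -0.332644
  p = 20/178 = 0.112360; ln(p) = -2.186047; p*ln(p) = 0.112360 * (-2.186047) = -0.245624
  p = 48/178 = 0.269663; ln(p) = -1.310582; p*ln(p) = 0.269663 * (-1.310582) = -0.353415
  p = 10/178 = 0.056180; ln(p) = -2.879194; p*ln(p) = 0.056180 * (-2.879194) = -0.161753
sum(p*ln(p)) = (-0.290945) + (-0.312439) + (-0.332644) + (-0.245624) + (-0.353415) + (-0.161753) = -1.696820
H' = -(-1.696820) = 1.696820 ≈ 1.6968

1.6968


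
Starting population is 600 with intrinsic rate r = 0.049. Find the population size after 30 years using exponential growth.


r*t = 0.049 * 30 = 1.47
exp(1.47) = 4.34924
N = 600 * 4.34924 = 2609.54 ≈ 2610

2610


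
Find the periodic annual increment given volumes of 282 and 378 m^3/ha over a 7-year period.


PAI = (V2 - V1) / period = (378 - 282) / 7 = 96 / 7 = 13.7143 ≈ 13.71 m^3/ha/yr

13.71 m^3/ha/yr


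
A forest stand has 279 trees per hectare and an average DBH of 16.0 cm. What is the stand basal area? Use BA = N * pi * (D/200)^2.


(D/200)^2 = (16.0/200)^2 = 0.08^2 = 0.0064
Individual BA = 3.141593 * 0.0064 = 0.0201062 m^2
Stand BA = 279 * 0.0201062 = 5.60963 ≈ 5.61 m^2/ha

5.61 m^2/ha


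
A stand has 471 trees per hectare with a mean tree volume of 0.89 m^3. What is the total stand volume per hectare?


V_stand = 471 * 0.89 = 419.19 ≈ 419.2 m^3/ha

419.2 m^3/ha


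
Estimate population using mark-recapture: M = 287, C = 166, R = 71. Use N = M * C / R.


N = M * C / R = 287 * 166 / 71 = 47642 / 71 = 671.01 ≈ 671

671 individuals


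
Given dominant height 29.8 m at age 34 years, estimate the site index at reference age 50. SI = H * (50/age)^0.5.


50/34 = 1.47059
(1.47059)^0.5 = 1.21268
SI = 29.8 * 1.21268 = 36.1379 ≈ 36.1 m

36.1 m


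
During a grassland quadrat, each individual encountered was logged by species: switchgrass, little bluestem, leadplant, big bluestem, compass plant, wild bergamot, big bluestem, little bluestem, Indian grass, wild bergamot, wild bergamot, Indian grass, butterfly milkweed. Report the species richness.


Total individuals logged = 13
Distinct species (count of individuals): switchgrass (1), little bluestem (2), leadplant (1), big bluestem (2), compass plant (1), wild bergamot (3), Indian grass (2), butterfly milkweed (1)
Species richness = number of distinct species = 8

8


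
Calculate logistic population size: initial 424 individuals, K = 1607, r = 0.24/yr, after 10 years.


(K - N0)/N0 = (1607 - 424)/424 = 1183/424 = 2.79009
r*t = 0.24 * 10 = 2.4; exp(-2.4) = 0.0907180
2.79009 * 0.0907180 = 0.253111
1 + 0.253111 = 1.25311
N = 1607 / 1.25311 = 1282.41 ≈ 1282

1282


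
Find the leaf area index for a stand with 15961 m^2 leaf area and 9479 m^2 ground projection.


LAI = 15961 / 9479 = 1.6838 ≈ 1.68

1.68


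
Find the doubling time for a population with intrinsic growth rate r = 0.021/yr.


td = ln(2) / 0.021 = 0.693147 / 0.021 = 33.0070 ≈ 33.0 years

33.0 years


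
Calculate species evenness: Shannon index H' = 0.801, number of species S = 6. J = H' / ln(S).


ln(6) = 1.79176
J = H' / ln(S) = 0.801 / 1.79176 = 0.447046 ≈ 0.4470

0.4470


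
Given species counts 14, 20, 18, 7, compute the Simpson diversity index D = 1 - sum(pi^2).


Total N = 14 + 20 + 18 + 7 = 59
Per-species terms:
  p = 14/59 = 0.237288; p^2 = 0.237288^2 = 0.056306
  p = 20/59 = 0.338983; p^2 = 0.338983^2 = 0.114909
  p = 18/59 = 0.305085; p^2 = 0.305085^2 = 0.093077
  p = 7/59 = 0.118644; p^2 = 0.118644^2 = 0.014076
sum(p^2) = 0.056306 + 0.114909 + 0.093077 + 0.014076 = 0.278368
D = 1 - 0.278368 = 0.721632 ≈ 0.7216

0.7216


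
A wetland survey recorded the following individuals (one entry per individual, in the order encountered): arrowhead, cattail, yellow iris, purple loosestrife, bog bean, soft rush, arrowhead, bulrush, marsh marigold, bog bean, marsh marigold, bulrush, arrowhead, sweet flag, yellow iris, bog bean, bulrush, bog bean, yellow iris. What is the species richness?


Total individuals logged = 19
Distinct species (count of individuals): arrowhead (3), cattail (1), yellow iris (3), purple loosestrife (1), bog bean (4), soft rush (1), bulrush (3), marsh marigold (2), sweet flag (1)
Species richness = number of distinct species = 9

9


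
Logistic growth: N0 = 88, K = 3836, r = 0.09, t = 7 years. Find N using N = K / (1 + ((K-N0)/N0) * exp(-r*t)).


(K - N0)/N0 = (3836 - 88)/88 = 3748/88 = 42.5909
r*t = 0.09 * 7 = 0.63; exp(-0.63) = 0.532592
42.5909 * 0.532592 = 22.6836
1 + 22.6836 = 23.6836
N = 3836 / 23.6836 = 161.969 ≈ 162

162


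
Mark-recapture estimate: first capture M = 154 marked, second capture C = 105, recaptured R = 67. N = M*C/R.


N = M * C / R = 154 * 105 / 67 = 16170 / 67 = 241.34 ≈ 241

241 individuals


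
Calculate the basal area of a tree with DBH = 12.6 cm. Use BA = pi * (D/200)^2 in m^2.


D/200 = 12.6/200 = 0.063 m
(D/200)^2 = 0.063^2 = 0.003969
BA = 3.141593 * 0.003969 = 0.0124690 ≈ 0.0125 m^2

0.0125 m^2


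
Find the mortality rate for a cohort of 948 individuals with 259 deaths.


Mortality rate = 259 / 948 = 0.273207 ≈ 0.2732

0.2732


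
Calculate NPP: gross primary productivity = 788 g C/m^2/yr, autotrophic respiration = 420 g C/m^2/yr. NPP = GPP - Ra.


NPP = GPP - Ra = 788 - 420 = 368 g C/m^2/yr

368 g C/m^2/yr


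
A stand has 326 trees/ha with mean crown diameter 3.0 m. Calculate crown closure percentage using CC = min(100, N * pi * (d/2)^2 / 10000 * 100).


(d/2)^2 = (3.0/2)^2 = 1.5^2 = 2.25
Crown area = 3.141593 * 2.25 = 7.06858 m^2
N * area / 10000 * 100 = 326 * 7.06858 / 10000 * 100 = 23.0436
CC = min(100, 23.0436) = 23.0436 ≈ 23.0%

23.0%


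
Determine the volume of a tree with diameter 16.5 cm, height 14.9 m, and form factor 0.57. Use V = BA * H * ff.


(D/200)^2 = (16.5/200)^2 = 0.0825^2 = 0.00680625
BA = 3.141593 * 0.00680625 = 0.0213825 m^2
V = 0.0213825 * 14.9 * 0.57 = 0.181602 ≈ 0.182 m^3

0.182 m^3


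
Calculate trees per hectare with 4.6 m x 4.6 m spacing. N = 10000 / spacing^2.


N = 10000 / 4.6^2 = 10000 / 21.16 = 472.590 ≈ 473 trees/ha

473 trees/ha


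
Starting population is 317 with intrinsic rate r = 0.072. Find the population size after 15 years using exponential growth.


r*t = 0.072 * 15 = 1.08
exp(1.08) = 2.94468
N = 317 * 2.94468 = 933.464 ≈ 933

933


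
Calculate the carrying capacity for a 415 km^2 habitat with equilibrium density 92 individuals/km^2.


K = 92 * 415 = 38180 individuals

38180 individuals


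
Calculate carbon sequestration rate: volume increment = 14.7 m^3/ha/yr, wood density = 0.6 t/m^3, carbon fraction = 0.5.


C = 14.7 * 0.6 * 0.5 = 4.41 t C/ha/yr

4.41 t C/ha/yr


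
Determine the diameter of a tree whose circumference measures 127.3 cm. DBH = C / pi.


DBH = C / pi = 127.3 / 3.141593 = 40.5208 ≈ 40.52 cm

40.52 cm


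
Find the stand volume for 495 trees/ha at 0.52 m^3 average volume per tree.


V_stand = 495 * 0.52 = 257.4 m^3/ha

257.4 m^3/ha


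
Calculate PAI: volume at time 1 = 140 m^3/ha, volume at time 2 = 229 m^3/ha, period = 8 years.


PAI = (V2 - V1) / period = (229 - 140) / 8 = 89 / 8 = 11.1250 ≈ 11.13 m^3/ha/yr

11.13 m^3/ha/yr


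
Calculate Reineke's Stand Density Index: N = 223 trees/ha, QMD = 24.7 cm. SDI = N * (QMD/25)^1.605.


QMD/25 = 24.7/25 = 0.988
(0.988)^1.605 = exp(1.605 * ln(0.988)) = exp(1.605 * (-0.0120726)) = exp(-0.0193765) = 0.980810
SDI = 223 * 0.980810 = 218.721 ≈ 219

219


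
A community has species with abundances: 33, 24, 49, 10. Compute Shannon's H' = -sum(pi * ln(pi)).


Total N = 33 + 24 + 49 + 10 = 116
Per-species terms:
  p = 33/116 = 0.284483; ln(p) = -1.257082; p*ln(p) = 0.284483 * (-1.257082) = -0.357618
  p = 24/116 = 0.206897; ln(p) = -1.575534; p*ln(p) = 0.206897 * (-1.575534) = -0.325973
  p = 49/116 = 0.422414; ln(p) = -0.861769; p*ln(p) = 0.422414 * (-0.861769) = -0.364023
  p = 10/116 = 0.086207; ln(p) = -2.451004; p*ln(p) = 0.086207 * (-2.451004) = -0.211294
sum(p*ln(p)) = (-0.357618) + (-0.325973) + (-0.364023) + (-0.211294) = -1.258908
H' = -(-1.258908) = 1.258908 ≈ 1.2589

1.2589


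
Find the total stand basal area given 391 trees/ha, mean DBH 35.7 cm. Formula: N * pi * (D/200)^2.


(D/200)^2 = (35.7/200)^2 = 0.1785^2 = 0.03186225
Individual BA = 3.141593 * 0.03186225 = 0.100098 m^2
Stand BA = 391 * 0.100098 = 39.1383 ≈ 39.14 m^2/ha

39.14 m^2/ha


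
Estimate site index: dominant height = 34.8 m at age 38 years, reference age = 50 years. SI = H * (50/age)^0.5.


50/38 = 1.31579
(1.31579)^0.5 = 1.14708
SI = 34.8 * 1.14708 = 39.9184 ≈ 39.9 m

39.9 m


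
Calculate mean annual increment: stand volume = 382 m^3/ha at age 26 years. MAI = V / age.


MAI = 382 / 26 = 14.6923 ≈ 14.69 m^3/ha/yr

14.69 m^3/ha/yr


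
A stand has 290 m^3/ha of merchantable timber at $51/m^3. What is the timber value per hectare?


Value = 290 * 51 = $14790/ha

$14790/ha


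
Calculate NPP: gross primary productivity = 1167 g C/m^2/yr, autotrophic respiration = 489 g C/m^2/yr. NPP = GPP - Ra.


NPP = GPP - Ra = 1167 - 489 = 678 g C/m^2/yr

678 g C/m^2/yr


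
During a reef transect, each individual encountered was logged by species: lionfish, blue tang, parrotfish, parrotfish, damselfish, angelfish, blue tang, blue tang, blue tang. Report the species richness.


Total individuals logged = 9
Distinct species (count of individuals): lionfish (1), blue tang (4), parrotfish (2), damselfish (1), angelfish (1)
Species richness = number of distinct species = 5

5


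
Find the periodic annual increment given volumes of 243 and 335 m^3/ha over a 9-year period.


PAI = (V2 - V1) / period = (335 - 243) / 9 = 92 / 9 = 10.2222 ≈ 10.22 m^3/ha/yr

10.22 m^3/ha/yr


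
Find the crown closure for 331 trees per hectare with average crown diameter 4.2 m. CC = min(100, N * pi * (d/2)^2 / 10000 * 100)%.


(d/2)^2 = (4.2/2)^2 = 2.1^2 = 4.41
Crown area = 3.141593 * 4.41 = 13.8544 m^2
N * area / 10000 * 100 = 331 * 13.8544 / 10000 * 100 = 45.8581
CC = min(100, 45.8581) = 45.8581 ≈ 45.9%

45.9%


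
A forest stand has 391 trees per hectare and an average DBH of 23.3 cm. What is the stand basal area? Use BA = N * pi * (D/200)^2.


(D/200)^2 = (23.3/200)^2 = 0.1165^2 = 0.01357225
Individual BA = 3.141593 * 0.01357225 = 0.0426385 m^2
Stand BA = 391 * 0.0426385 = 16.6717 ≈ 16.67 m^2/ha

16.67 m^2/ha


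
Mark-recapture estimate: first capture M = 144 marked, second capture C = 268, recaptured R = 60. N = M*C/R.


N = M * C / R = 144 * 268 / 60 = 38592 / 60 = 643.20 ≈ 643

643 individuals


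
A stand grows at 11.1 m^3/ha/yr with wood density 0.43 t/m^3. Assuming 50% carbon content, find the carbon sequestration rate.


C = 11.1 * 0.43 * 0.5 = 2.3865 ≈ 2.39 t C/ha/yr

2.39 t C/ha/yr


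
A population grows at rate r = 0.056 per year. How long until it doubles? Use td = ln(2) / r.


td = ln(2) / 0.056 = 0.693147 / 0.056 = 12.3776 ≈ 12.4 years

12.4 years


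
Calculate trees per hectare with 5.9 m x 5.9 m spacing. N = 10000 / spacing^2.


N = 10000 / 5.9^2 = 10000 / 34.81 = 287.274 ≈ 287 trees/ha

287 trees/ha


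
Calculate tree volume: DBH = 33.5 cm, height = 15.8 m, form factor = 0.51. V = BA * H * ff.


(D/200)^2 = (33.5/200)^2 = 0.1675^2 = 0.02805625
BA = 3.141593 * 0.02805625 = 0.0881413 m^2
V = 0.0881413 * 15.8 * 0.51 = 0.710243 ≈ 0.710 m^3

0.710 m^3


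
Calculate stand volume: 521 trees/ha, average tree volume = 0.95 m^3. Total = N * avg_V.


V_stand = 521 * 0.95 = 494.95 ≈ 495.0 m^3/ha

495.0 m^3/ha


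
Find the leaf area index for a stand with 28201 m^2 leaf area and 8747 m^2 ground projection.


LAI = 28201 / 8747 = 3.2241 ≈ 3.22

3.22


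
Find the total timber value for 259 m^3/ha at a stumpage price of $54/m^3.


Value = 259 * 54 = $13986/ha

$13986/ha


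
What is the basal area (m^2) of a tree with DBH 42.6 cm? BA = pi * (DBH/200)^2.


D/200 = 42.6/200 = 0.213 m
(D/200)^2 = 0.213^2 = 0.045369
BA = 3.141593 * 0.045369 = 0.142531 ≈ 0.1425 m^2

0.1425 m^2


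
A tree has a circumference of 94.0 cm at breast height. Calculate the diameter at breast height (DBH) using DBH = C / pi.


DBH = C / pi = 94.0 / 3.141593 = 29.9211 ≈ 29.92 cm

29.92 cm


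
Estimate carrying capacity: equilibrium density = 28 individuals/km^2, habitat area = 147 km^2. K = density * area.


K = 28 * 147 = 4116 individuals

4116 individuals


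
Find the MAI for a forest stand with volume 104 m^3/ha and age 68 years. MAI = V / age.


MAI = 104 / 68 = 1.5294 ≈ 1.53 m^3/ha/yr

1.53 m^3/ha/yr


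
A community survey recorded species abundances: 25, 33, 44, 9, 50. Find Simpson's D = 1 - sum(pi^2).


Total N = 25 + 33 + 44 + 9 + 50 = 161
Per-species terms:
  p = 25/161 = 0.155280; p^2 = 0.155280^2 = 0.024112
  p = 33/161 = 0.204969; p^2 = 0.204969^2 = 0.042012
  p = 44/161 = 0.273292; p^2 = 0.273292^2 = 0.074689
  p = 9/161 = 0.055901; p^2 = 0.055901^2 = 0.003125
  p = 50/161 = 0.310559; p^2 = 0.310559^2 = 0.096447
sum(p^2) = 0.024112 + 0.042012 + 0.074689 + 0.003125 + 0.096447 = 0.240385
D = 1 - 0.240385 = 0.759615 ≈ 0.7596

0.7596


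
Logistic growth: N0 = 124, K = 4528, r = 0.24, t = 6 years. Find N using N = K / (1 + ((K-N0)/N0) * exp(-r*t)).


(K - N0)/N0 = (4528 - 124)/124 = 4404/124 = 35.5161
r*t = 0.24 * 6 = 1.44; exp(-1.44) = 0.236928
35.5161 * 0.236928 = 8.41476
1 + 8.41476 = 9.41476
N = 4528 / 9.41476 = 480.947 ≈ 481

481


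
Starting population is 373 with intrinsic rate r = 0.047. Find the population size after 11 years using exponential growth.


r*t = 0.047 * 11 = 0.517
exp(0.517) = 1.67699
N = 373 * 1.67699 = 625.517 ≈ 626

626


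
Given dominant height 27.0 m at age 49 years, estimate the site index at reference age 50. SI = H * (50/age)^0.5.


50/49 = 1.02041
(1.02041)^0.5 = 1.01015
SI = 27.0 * 1.01015 = 27.2741 ≈ 27.3 m

27.3 m


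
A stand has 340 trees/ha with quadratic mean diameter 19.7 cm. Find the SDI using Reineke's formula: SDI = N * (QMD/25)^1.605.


QMD/25 = 19.7/25 = 0.788
(0.788)^1.605 = exp(1.605 * ln(0.788)) = exp(1.605 * (-0.238257)) = exp(-0.382402) = 0.682221
SDI = 340 * 0.682221 = 231.955 ≈ 232

232


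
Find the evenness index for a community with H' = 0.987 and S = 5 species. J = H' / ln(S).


ln(5) = 1.60944
J = H' / ln(S) = 0.987 / 1.60944 = 0.613257 ≈ 0.6133

0.6133


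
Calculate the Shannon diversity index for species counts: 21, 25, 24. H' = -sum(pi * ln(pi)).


Total N = 21 + 25 + 24 = 70
Per-species terms:
  p = 21/70 = 0.300000; ln(p) = -1.203973; p*ln(p) = 0.300000 * (-1.203973) = -0.361192
  p = 25/70 = 0.357143; ln(p) = -1.029619; p*ln(p) = 0.357143 * (-1.029619) = -0.367721
  p = 24/70 = 0.342857; ln(p) = -1.070442; p*ln(p) = 0.342857 * (-1.070442) = -0.367009
sum(p*ln(p)) = (-0.361192) + (-0.367721) + (-0.367009) = -1.095922
H' = -(-1.095922) = 1.095922 ≈ 1.0959

1.0959


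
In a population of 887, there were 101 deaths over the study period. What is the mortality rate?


Mortality rate = 101 / 887 = 0.113867 ≈ 0.1139

0.1139


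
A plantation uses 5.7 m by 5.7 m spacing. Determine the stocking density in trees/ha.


N = 10000 / 5.7^2 = 10000 / 32.49 = 307.787 ≈ 308 trees/ha

308 trees/ha


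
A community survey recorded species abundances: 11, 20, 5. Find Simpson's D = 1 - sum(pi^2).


Total N = 11 + 20 + 5 = 36
Per-species terms:
  p = 11/36 = 0.305556; p^2 = 0.305556^2 = 0.093364
  p = 20/36 = 0.555556; p^2 = 0.555556^2 = 0.308642
  p = 5/36 = 0.138889; p^2 = 0.138889^2 = 0.019290
sum(p^2) = 0.093364 + 0.308642 + 0.019290 = 0.421296
D = 1 - 0.421296 = 0.578704 ≈ 0.5787

0.5787


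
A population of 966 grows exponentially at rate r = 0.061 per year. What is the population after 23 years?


r*t = 0.061 * 23 = 1.403
exp(1.403) = 4.06738
N = 966 * 4.06738 = 3929.09 ≈ 3929

3929


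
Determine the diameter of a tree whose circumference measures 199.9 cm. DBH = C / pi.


DBH = C / pi = 199.9 / 3.141593 = 63.6301 ≈ 63.63 cm

63.63 cm


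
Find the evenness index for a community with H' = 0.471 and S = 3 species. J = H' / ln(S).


ln(3) = 1.09861
J = H' / ln(S) = 0.471 / 1.09861 = 0.428724 ≈ 0.4287

0.4287


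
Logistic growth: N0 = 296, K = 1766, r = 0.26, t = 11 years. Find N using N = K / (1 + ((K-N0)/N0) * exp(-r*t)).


(K - N0)/N0 = (1766 - 296)/296 = 1470/296 = 4.96622
r*t = 0.26 * 11 = 2.86; exp(-2.86) = 0.0572688
4.96622 * 0.0572688 = 0.284409
1 + 0.284409 = 1.28441
N = 1766 / 1.28441 = 1374.95 ≈ 1375

1375


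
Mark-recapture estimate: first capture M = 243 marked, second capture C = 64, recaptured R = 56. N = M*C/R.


N = M * C / R = 243 * 64 / 56 = 15552 / 56 = 277.71 ≈ 278

278 individuals


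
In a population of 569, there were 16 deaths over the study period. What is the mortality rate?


Mortality rate = 16 / 569 = 0.028120 ≈ 0.0281

0.0281


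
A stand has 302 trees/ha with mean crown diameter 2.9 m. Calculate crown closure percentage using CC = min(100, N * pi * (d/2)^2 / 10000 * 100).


(d/2)^2 = (2.9/2)^2 = 1.45^2 = 2.1025
Crown area = 3.141593 * 2.1025 = 6.60520 m^2
N * area / 10000 * 100 = 302 * 6.60520 / 10000 * 100 = 19.9477
CC = min(100, 19.9477) = 19.9477 ≈ 19.9%

19.9%


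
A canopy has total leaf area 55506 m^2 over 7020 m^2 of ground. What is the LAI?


LAI = 55506 / 7020 = 7.9068 ≈ 7.91

7.91


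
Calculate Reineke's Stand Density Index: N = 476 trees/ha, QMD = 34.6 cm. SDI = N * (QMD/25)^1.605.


QMD/25 = 34.6/25 = 1.384
(1.384)^1.605 = exp(1.605 * ln(1.384)) = exp(1.605 * 0.324978) = exp(0.521590) = 1.68470
SDI = 476 * 1.68470 = 801.917 ≈ 802

802


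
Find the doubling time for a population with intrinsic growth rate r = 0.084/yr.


td = ln(2) / 0.084 = 0.693147 / 0.084 = 8.25175 ≈ 8.3 years

8.3 years


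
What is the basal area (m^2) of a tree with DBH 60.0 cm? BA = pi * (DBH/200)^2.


D/200 = 60.0/200 = 0.3 m
(D/200)^2 = 0.3^2 = 0.09
BA = 3.141593 * 0.09 = 0.282743 ≈ 0.2827 m^2

0.2827 m^2


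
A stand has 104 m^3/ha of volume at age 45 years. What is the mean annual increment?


MAI = 104 / 45 = 2.3111 ≈ 2.31 m^3/ha/yr

2.31 m^3/ha/yr


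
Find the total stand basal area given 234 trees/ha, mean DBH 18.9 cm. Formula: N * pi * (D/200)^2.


(D/200)^2 = (18.9/200)^2 = 0.0945^2 = 0.00893025
Individual BA = 3.141593 * 0.00893025 = 0.0280552 m^2
Stand BA = 234 * 0.0280552 = 6.56492 ≈ 6.56 m^2/ha

6.56 m^2/ha


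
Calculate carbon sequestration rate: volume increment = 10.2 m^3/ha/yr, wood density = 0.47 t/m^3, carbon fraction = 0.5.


C = 10.2 * 0.47 * 0.5 = 2.397 ≈ 2.40 t C/ha/yr

2.40 t C/ha/yr


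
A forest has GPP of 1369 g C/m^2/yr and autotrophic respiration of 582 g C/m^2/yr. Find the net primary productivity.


NPP = GPP - Ra = 1369 - 582 = 787 g C/m^2/yr

787 g C/m^2/yr


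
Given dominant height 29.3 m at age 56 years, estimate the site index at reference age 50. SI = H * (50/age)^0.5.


50/56 = 0.892857
(0.892857)^0.5 = 0.944911
SI = 29.3 * 0.944911 = 27.6859 ≈ 27.7 m

27.7 m


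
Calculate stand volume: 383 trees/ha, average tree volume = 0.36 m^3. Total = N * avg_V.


V_stand = 383 * 0.36 = 137.88 ≈ 137.9 m^3/ha

137.9 m^3/ha


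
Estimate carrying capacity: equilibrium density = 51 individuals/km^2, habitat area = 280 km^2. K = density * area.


K = 51 * 280 = 14280 individuals

14280 individuals


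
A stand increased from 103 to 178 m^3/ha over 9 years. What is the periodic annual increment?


PAI = (V2 - V1) / period = (178 - 103) / 9 = 75 / 9 = 8.3333 ≈ 8.33 m^3/ha/yr

8.33 m^3/ha/yr


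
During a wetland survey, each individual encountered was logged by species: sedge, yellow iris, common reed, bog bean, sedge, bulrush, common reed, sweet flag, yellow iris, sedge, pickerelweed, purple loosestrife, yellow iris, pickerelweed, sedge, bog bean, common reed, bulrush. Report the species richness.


Total individuals logged = 18
Distinct species (count of individuals): sedge (4), yellow iris (3), common reed (3), bog bean (2), bulrush (2), sweet flag (1), pickerelweed (2), purple loosestrife (1)
Species richness = number of distinct species = 8

8


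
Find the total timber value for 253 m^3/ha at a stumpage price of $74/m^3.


Value = 253 * 74 = $18722/ha

$18722/ha


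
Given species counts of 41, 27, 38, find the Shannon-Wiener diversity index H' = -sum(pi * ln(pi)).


Total N = 41 + 27 + 38 = 106
Per-species terms:
  p = 41/106 = 0.386792; ln(p) = -0.949868; p*ln(p) = 0.386792 * (-0.949868) = -0.367401
  p = 27/106 = 0.254717; ln(p) = -1.367602; p*ln(p) = 0.254717 * (-1.367602) = -0.348351
  p = 38/106 = 0.358491; ln(p) = -1.025852; p*ln(p) = 0.358491 * (-1.025852) = -0.367759
sum(p*ln(p)) = (-0.367401) + (-0.348351) + (-0.367759) = -1.083511
H' = -(-1.083511) = 1.083511 ≈ 1.0835

1.0835


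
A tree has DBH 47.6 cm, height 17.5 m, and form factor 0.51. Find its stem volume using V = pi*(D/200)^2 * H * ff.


(D/200)^2 = (47.6/200)^2 = 0.238^2 = 0.056644
BA = 3.141593 * 0.056644 = 0.177952 m^2
V = 0.177952 * 17.5 * 0.51 = 1.58822 ≈ 1.588 m^3

1.588 m^3


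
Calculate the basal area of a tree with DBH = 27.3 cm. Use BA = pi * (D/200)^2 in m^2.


D/200 = 27.3/200 = 0.1365 m
(D/200)^2 = 0.1365^2 = 0.01863225
BA = 3.141593 * 0.01863225 = 0.0585349 ≈ 0.0585 m^2

0.0585 m^2


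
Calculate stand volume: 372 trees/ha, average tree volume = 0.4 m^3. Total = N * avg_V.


V_stand = 372 * 0.4 = 148.8 m^3/ha

148.8 m^3/ha


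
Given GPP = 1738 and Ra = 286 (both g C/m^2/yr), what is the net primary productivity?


NPP = GPP - Ra = 1738 - 286 = 1452 g C/m^2/yr

1452 g C/m^2/yr


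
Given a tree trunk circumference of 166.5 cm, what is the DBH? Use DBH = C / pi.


DBH = C / pi = 166.5 / 3.141593 = 52.9986 ≈ 53.00 cm

53.00 cm


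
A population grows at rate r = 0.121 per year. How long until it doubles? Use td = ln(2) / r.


td = ln(2) / 0.121 = 0.693147 / 0.121 = 5.72849 ≈ 5.7 years

5.7 years


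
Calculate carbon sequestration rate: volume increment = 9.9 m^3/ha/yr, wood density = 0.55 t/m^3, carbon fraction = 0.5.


C = 9.9 * 0.55 * 0.5 = 2.7225 ≈ 2.72 t C/ha/yr

2.72 t C/ha/yr


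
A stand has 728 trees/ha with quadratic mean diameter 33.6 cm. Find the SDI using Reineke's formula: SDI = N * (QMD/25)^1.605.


QMD/25 = 33.6/25 = 1.344
(1.344)^1.605 = exp(1.605 * ln(1.344)) = exp(1.605 * 0.295650) = exp(0.474518) = 1.60724
SDI = 728 * 1.60724 = 1170.07 ≈ 1170

1170


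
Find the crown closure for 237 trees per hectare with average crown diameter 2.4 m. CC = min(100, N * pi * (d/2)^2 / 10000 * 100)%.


(d/2)^2 = (2.4/2)^2 = 1.2^2 = 1.44
Crown area = 3.141593 * 1.44 = 4.52389 m^2
N * area / 10000 * 100 = 237 * 4.52389 / 10000 * 100 = 10.7216
CC = min(100, 10.7216) = 10.7216 ≈ 10.7%

10.7%


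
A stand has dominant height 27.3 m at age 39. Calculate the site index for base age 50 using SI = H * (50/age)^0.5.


50/39 = 1.28205
(1.28205)^0.5 = 1.13228
SI = 27.3 * 1.13228 = 30.9112 ≈ 30.9 m

30.9 m


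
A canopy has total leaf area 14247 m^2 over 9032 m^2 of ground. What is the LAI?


LAI = 14247 / 9032 = 1.5774 ≈ 1.58

1.58


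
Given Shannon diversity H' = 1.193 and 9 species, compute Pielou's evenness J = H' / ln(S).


ln(9) = 2.19722
J = H' / ln(S) = 1.193 / 2.19722 = 0.542959 ≈ 0.5430

0.5430


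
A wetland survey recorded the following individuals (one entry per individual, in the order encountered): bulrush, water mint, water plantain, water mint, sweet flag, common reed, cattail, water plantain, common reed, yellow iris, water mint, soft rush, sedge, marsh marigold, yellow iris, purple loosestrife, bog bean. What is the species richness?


Total individuals logged = 17
Distinct species (count of individuals): bulrush (1), water mint (3), water plantain (2), sweet flag (1), common reed (2), cattail (1), yellow iris (2), soft rush (1), sedge (1), marsh marigold (1), purple loosestrife (1), bog bean (1)
Species richness = number of distinct species = 12

12


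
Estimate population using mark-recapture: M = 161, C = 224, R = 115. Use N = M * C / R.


N = M * C / R = 161 * 224 / 115 = 36064 / 115 = 313.60 ≈ 314

314 individuals


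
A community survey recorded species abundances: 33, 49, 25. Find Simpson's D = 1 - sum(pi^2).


Total N = 33 + 49 + 25 = 107
Per-species terms:
  p = 33/107 = 0.308411; p^2 = 0.308411^2 = 0.095117
  p = 49/107 = 0.457944; p^2 = 0.457944^2 = 0.209713
  p = 25/107 = 0.233645; p^2 = 0.233645^2 = 0.054590
sum(p^2) = 0.095117 + 0.209713 + 0.054590 = 0.359420
D = 1 - 0.359420 = 0.640580 ≈ 0.6406

0.6406


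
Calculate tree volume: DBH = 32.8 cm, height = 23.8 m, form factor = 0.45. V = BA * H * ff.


(D/200)^2 = (32.8/200)^2 = 0.164^2 = 0.026896
BA = 3.141593 * 0.026896 = 0.0844963 m^2
V = 0.0844963 * 23.8 * 0.45 = 0.904955 ≈ 0.905 m^3

0.905 m^3


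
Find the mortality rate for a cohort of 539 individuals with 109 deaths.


Mortality rate = 109 / 539 = 0.202226 ≈ 0.2022

0.2022


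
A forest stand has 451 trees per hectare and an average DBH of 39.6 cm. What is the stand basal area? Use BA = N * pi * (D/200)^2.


(D/200)^2 = (39.6/200)^2 = 0.198^2 = 0.039204
Individual BA = 3.141593 * 0.039204 = 0.123163 m^2
Stand BA = 451 * 0.123163 = 55.5465 ≈ 55.55 m^2/ha

55.55 m^2/ha


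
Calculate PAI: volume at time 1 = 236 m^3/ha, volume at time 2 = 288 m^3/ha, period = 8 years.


PAI = (V2 - V1) / period = (288 - 236) / 8 = 52 / 8 = 6.50 m^3/ha/yr

6.50 m^3/ha/yr


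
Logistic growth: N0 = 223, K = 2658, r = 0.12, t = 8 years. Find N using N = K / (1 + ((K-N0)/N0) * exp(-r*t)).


(K - N0)/N0 = (2658 - 223)/223 = 2435/223 = 10.9193
r*t = 0.12 * 8 = 0.96; exp(-0.96) = 0.382893
10.9193 * 0.382893 = 4.18092
1 + 4.18092 = 5.18092
N = 2658 / 5.18092 = 513.036 ≈ 513

513


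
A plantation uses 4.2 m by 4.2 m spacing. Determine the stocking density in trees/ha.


N = 10000 / 4.2^2 = 10000 / 17.64 = 566.893 ≈ 567 trees/ha

567 trees/ha


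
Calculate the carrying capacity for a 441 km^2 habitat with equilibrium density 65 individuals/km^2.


K = 65 * 441 = 28665 individuals

28665 individuals


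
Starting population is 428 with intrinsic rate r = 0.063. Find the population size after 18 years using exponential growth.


r*t = 0.063 * 18 = 1.134
exp(1.134) = 3.10806
N = 428 * 3.10806 = 1330.25 ≈ 1330

1330


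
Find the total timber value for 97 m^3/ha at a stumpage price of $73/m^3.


Value = 97 * 73 = $7081/ha

$7081/ha


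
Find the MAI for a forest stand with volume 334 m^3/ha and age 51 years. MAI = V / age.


MAI = 334 / 51 = 6.5490 ≈ 6.55 m^3/ha/yr

6.55 m^3/ha/yr


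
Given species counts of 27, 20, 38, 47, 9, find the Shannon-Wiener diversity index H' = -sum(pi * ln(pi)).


Total N = 27 + 20 + 38 + 47 + 9 = 141
Per-species terms:
  p = 27/141 = 0.191489; ln(p) = -1.652925; p*ln(p) = 0.191489 * (-1.652925) = -0.316517
  p = 20/141 = 0.141844; ln(p) = -1.953027; p*ln(p) = 0.141844 * (-1.953027) = -0.277025
  p = 38/141 = 0.269504; ln(p) = -1.311172; p*ln(p) = 0.269504 * (-1.311172) = -0.353366
  p = 47/141 = 0.333333; ln(p) = -1.098613; p*ln(p) = 0.333333 * (-1.098613) = -0.366204
  p = 9/141 = 0.063830; ln(p) = -2.751532; p*ln(p) = 0.063830 * (-2.751532) = -0.175630
sum(p*ln(p)) = (-0.316517) + (-0.277025) + (-0.353366) + (-0.366204) + (-0.175630) = -1.488742
H' = -(-1.488742) = 1.488742 ≈ 1.4887

1.4887


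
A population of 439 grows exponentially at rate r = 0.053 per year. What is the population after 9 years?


r*t = 0.053 * 9 = 0.477
exp(0.477) = 1.61123
N = 439 * 1.61123 = 707.330 ≈ 707

707


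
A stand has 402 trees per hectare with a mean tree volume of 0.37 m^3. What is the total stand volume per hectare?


V_stand = 402 * 0.37 = 148.74 ≈ 148.7 m^3/ha

148.7 m^3/ha


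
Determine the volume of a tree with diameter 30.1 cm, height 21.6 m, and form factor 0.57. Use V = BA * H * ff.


(D/200)^2 = (30.1/200)^2 = 0.1505^2 = 0.02265025
BA = 3.141593 * 0.02265025 = 0.0711579 m^2
V = 0.0711579 * 21.6 * 0.57 = 0.876096 ≈ 0.876 m^3

0.876 m^3


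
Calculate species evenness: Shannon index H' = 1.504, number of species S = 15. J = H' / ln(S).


ln(15) = 2.70805
J = H' / ln(S) = 1.504 / 2.70805 = 0.555381 ≈ 0.5554

0.5554


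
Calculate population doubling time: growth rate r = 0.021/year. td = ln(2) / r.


td = ln(2) / 0.021 = 0.693147 / 0.021 = 33.0070 ≈ 33.0 years

33.0 years


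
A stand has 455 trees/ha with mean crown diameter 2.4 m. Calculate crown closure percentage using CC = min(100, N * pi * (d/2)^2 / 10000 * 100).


(d/2)^2 = (2.4/2)^2 = 1.2^2 = 1.44
Crown area = 3.141593 * 1.44 = 4.52389 m^2
N * area / 10000 * 100 = 455 * 4.52389 / 10000 * 100 = 20.5837
CC = min(100, 20.5837) = 20.5837 ≈ 20.6%

20.6%


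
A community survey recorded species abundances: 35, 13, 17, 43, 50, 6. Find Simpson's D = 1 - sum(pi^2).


Total N = 35 + 13 + 17 + 43 + 50 + 6 = 164
Per-species terms:
  p = 35/164 = 0.213415; p^2 = 0.213415^2 = 0.045546
  p = 13/164 = 0.079268; p^2 = 0.079268^2 = 0.006283
  p = 17/164 = 0.103659; p^2 = 0.103659^2 = 0.010745
  p = 43/164 = 0.262195; p^2 = 0.262195^2 = 0.068746
  p = 50/164 = 0.304878; p^2 = 0.304878^2 = 0.092951
  p = 6/164 = 0.036585; p^2 = 0.036585^2 = 0.001338
sum(p^2) = 0.045546 + 0.006283 + 0.010745 + 0.068746 + 0.092951 + 0.001338 = 0.225609
D = 1 - 0.225609 = 0.774391 ≈ 0.7744

0.7744


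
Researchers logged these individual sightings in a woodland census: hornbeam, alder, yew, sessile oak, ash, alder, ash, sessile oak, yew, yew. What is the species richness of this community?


Total individuals logged = 10
Distinct species (count of individuals): hornbeam (1), alder (2), yew (3), sessile oak (2), ash (2)
Species richness = number of distinct species = 5

5


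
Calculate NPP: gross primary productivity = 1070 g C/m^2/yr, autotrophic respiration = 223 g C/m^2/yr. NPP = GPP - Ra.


NPP = GPP - Ra = 1070 - 223 = 847 g C/m^2/yr

847 g C/m^2/yr


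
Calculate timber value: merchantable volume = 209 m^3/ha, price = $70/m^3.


Value = 209 * 70 = $14630/ha

$14630/ha


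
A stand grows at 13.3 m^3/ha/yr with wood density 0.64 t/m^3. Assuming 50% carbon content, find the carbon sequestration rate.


C = 13.3 * 0.64 * 0.5 = 4.256 ≈ 4.26 t C/ha/yr

4.26 t C/ha/yr


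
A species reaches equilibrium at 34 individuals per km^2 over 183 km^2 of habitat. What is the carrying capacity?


K = 34 * 183 = 6222 individuals

6222 individuals


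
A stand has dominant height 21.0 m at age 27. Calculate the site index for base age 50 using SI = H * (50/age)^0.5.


50/27 = 1.85185
(1.85185)^0.5 = 1.36083
SI = 21.0 * 1.36083 = 28.5774 ≈ 28.6 m

28.6 m


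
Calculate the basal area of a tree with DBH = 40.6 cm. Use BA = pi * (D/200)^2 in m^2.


D/200 = 40.6/200 = 0.203 m
(D/200)^2 = 0.203^2 = 0.041209
BA = 3.141593 * 0.041209 = 0.129462 ≈ 0.1295 m^2

0.1295 m^2


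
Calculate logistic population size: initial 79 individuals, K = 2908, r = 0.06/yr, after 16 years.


(K - N0)/N0 = (2908 - 79)/79 = 2829/79 = 35.8101
r*t = 0.06 * 16 = 0.96; exp(-0.96) = 0.382893
35.8101 * 0.382893 = 13.7114
1 + 13.7114 = 14.7114
N = 2908 / 14.7114 = 197.670 ≈ 198

198


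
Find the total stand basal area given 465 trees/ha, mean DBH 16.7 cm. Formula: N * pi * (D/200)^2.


(D/200)^2 = (16.7/200)^2 = 0.0835^2 = 0.00697225
Individual BA = 3.141593 * 0.00697225 = 0.0219040 m^2
Stand BA = 465 * 0.0219040 = 10.1854 ≈ 10.19 m^2/ha

10.19 m^2/ha


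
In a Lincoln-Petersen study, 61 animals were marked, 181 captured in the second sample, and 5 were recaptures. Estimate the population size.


N = M * C / R = 61 * 181 / 5 = 11041 / 5 = 2208.20 ≈ 2208

2208 individuals


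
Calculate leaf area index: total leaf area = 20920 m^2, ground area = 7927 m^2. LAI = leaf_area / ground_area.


LAI = 20920 / 7927 = 2.6391 ≈ 2.64

2.64


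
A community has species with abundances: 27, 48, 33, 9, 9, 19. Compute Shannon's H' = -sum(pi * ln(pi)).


Total N = 27 + 48 + 33 + 9 + 9 + 19 = 145
Per-species terms:
  p = 27/145 = 0.186207; ln(p) = -1.680896; p*ln(p) = 0.186207 * (-1.680896) = -0.312995
  p = 48/145 = 0.331034; ln(p) = -1.105534; p*ln(p) = 0.331034 * (-1.105534) = -0.365969
  p = 33/145 = 0.227586; ln(p) = -1.480227; p*ln(p) = 0.227586 * (-1.480227) = -0.336879
  p = 9/145 = 0.062069; ln(p) = -2.779509; p*ln(p) = 0.062069 * (-2.779509) = -0.172521
  p = 9/145 = 0.062069; ln(p) = -2.779509; p*ln(p) = 0.062069 * (-2.779509) = -0.172521
  p = 19/145 = 0.131034; ln(p) = -2.032298; p*ln(p) = 0.131034 * (-2.032298) = -0.266300
sum(p*ln(p)) = (-0.312995) + (-0.365969) + (-0.336879) + (-0.172521) + (-0.172521) + (-0.266300) = -1.627185
H' = -(-1.627185) = 1.627185 ≈ 1.6272

1.6272


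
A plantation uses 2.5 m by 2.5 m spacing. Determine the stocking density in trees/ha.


N = 10000 / 2.5^2 = 10000 / 6.25 = 1600.00 ≈ 1600 trees/ha

1600 trees/ha


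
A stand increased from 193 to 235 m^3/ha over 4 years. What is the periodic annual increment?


PAI = (V2 - V1) / period = (235 - 193) / 4 = 42 / 4 = 10.50 m^3/ha/yr

10.50 m^3/ha/yr


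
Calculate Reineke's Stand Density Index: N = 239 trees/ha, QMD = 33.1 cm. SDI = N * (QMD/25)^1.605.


QMD/25 = 33.1/25 = 1.324
(1.324)^1.605 = exp(1.605 * ln(1.324)) = exp(1.605 * 0.280657) = exp(0.450454) = 1.56902
SDI = 239 * 1.56902 = 374.996 ≈ 375

375


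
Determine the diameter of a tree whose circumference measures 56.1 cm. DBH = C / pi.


DBH = C / pi = 56.1 / 3.141593 = 17.8572 ≈ 17.86 cm

17.86 cm


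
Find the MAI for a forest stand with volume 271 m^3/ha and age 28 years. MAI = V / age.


MAI = 271 / 28 = 9.6786 ≈ 9.68 m^3/ha/yr

9.68 m^3/ha/yr


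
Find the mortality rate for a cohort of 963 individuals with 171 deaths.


Mortality rate = 171 / 963 = 0.177570 ≈ 0.1776

0.1776


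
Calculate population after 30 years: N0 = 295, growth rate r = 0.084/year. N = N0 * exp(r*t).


r*t = 0.084 * 30 = 2.52
exp(2.52) = 12.4286
N = 295 * 12.4286 = 3666.44 ≈ 3666

3666
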